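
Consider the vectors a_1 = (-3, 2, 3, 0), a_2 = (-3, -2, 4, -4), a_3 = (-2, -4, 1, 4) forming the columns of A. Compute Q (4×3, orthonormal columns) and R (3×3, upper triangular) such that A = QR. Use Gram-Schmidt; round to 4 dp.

e_1 = a_1/‖a_1‖ = (-3, 2, 3, 0)/4.6904 = (-0.6396, 0.4264, 0.6396, 0.0000).
r_{12} = e_1·a_2 = 3.6244.
u_2 = a_2 − 3.6244·e_1 = (-0.6818, -3.5455, 1.6818, -4.0000).
‖u_2‖ = 5.6448, so e_2 = (-0.1208, -0.6281, 0.2979, -0.7086).
r_{13} = e_1·a_3 = 0.2132; r_{23} = e_2·a_3 = 0.2174.
u_3 = a_3 − 0.2132·e_1 − 0.2174·e_2 = (-1.8374, -3.9544, 0.7989, 4.1541).
‖u_3‖ = 6.0751, so e_3 = (-0.3024, -0.6509, 0.1315, 0.6838).

Q = [[-0.6396, -0.1208, -0.3024], [0.4264, -0.6281, -0.6509], [0.6396, 0.2979, 0.1315], [0.0000, -0.7086, 0.6838]], R = [[4.6904, 3.6244, 0.2132], [0.0000, 5.6448, 0.2174], [0.0000, 0.0000, 6.0751]]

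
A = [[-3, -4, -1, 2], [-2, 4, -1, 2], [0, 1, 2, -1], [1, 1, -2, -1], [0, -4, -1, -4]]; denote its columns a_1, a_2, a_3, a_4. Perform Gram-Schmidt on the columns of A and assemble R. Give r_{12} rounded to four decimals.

q_1 = a_1/‖a_1‖ = (-3, -2, 0, 1, 0)/3.7417 = (-0.8018, -0.5345, 0.0000, 0.2673, 0.0000).
r_{12} = q_1·a_2 = 1.3363.

r_{12} = 1.3363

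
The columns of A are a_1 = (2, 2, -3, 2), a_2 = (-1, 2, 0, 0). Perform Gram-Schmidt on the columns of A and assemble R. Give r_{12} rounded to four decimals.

r_{12} = 0.4364

q_1 = a_1/‖a_1‖ = (2, 2, -3, 2)/4.5826 = (0.4364, 0.4364, -0.6547, 0.4364).
r_{12} = q_1·a_2 = 0.4364.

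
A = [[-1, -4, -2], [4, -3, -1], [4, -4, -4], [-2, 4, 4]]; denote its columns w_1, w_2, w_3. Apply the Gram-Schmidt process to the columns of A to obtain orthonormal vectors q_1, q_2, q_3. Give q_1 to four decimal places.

q_1 = (-0.1644, 0.6576, 0.6576, -0.3288)

w_1 = (-1, 4, 4, -2); ‖w_1‖ = 6.0828, so q_1 = (-0.1644, 0.6576, 0.6576, -0.3288).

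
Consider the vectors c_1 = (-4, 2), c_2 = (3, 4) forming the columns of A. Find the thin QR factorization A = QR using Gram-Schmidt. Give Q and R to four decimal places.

Q = [[-0.8944, 0.4472], [0.4472, 0.8944]], R = [[4.4721, -0.8944], [0.0000, 4.9193]]

e_1 = c_1/‖c_1‖ = (-4, 2)/4.4721 = (-0.8944, 0.4472).
r_{12} = e_1·c_2 = -0.8944.
u_2 = c_2 + 0.8944·e_1 = (2.2000, 4.4000).
‖u_2‖ = 4.9193, so e_2 = (0.4472, 0.8944).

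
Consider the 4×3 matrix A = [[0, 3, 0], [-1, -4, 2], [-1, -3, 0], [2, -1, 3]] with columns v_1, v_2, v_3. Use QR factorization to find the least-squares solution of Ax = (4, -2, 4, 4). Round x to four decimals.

v_1 = (0, -1, -1, 2); ‖v_1‖ = 2.4495, so q_1 = (0.0000, -0.4082, -0.4082, 0.8165).
q_1·v_2 = 0.0000·3 + (-0.4082)·(-4) + (-0.4082)·(-3) + 0.8165·(-1) = 2.0412.
u_2 = v_2 − 2.0412·q_1 = (3.0000, -3.1667, -2.1667, -2.6667).
‖u_2‖ = 5.5528, so q_2 = (0.5403, -0.5703, -0.3902, -0.4802).
q_1·v_3 = 0.0000·0 + (-0.4082)·2 + (-0.4082)·0 + 0.8165·3 = 1.6330; q_2·v_3 = 0.5403·0 + (-0.5703)·2 + (-0.3902)·0 + (-0.4802)·3 = -2.5813.
u_3 = v_3 − 1.6330·q_1 + 2.5813·q_2 = (1.3946, 1.1946, -0.3405, 0.4270).
‖u_3‖ = 1.9158, so q_3 = (0.7279, 0.6236, -0.1778, 0.2229).
Qᵀb = (2.4495, -0.1801, 1.8453).
Back-substitute: x_3 = 1.8453/1.9158 = 0.9632.
x_2 = (-0.1801 + 2.5813·0.9632)/5.5528 = 0.4153.
x_1 = (2.4495 − 2.0412·0.4153 − 1.6330·0.9632)/2.4495 = 0.0118.

x = (0.0118, 0.4153, 0.9632)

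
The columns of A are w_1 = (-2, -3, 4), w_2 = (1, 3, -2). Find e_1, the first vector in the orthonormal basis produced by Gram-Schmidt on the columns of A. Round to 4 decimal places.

w_1 = (-2, -3, 4); ‖w_1‖ = 5.3852, so e_1 = (-0.3714, -0.5571, 0.7428).

e_1 = (-0.3714, -0.5571, 0.7428)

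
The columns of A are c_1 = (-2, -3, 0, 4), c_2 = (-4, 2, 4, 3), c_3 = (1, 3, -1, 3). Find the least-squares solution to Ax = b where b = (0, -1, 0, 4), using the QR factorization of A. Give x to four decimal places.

q_1 = c_1/‖c_1‖ = (-2, -3, 0, 4)/5.3852 = (-0.3714, -0.5571, 0.0000, 0.7428).
r_{12} = q_1·c_2 = 2.5997.
u_2 = c_2 − 2.5997·q_1 = (-3.0345, 3.4483, 4.0000, 1.0690).
‖u_2‖ = 6.1840, so q_2 = (-0.4907, 0.5576, 0.6468, 0.1729).
r_{13} = q_1·c_3 = 0.1857; r_{23} = q_2·c_3 = 1.0539.
u_3 = c_3 − 0.1857·q_1 − 1.0539·q_2 = (1.5861, 2.5158, -1.6817, 2.6799).
‖u_3‖ = 4.3422, so q_3 = (0.3653, 0.5794, -0.3873, 0.6172).
Qᵀb = (3.5282, 0.1338, 1.8893).
Back-substitute: x_3 = 1.8893/4.3422 = 0.4351.
x_2 = (0.1338 − 1.0539·0.4351)/6.1840 = -0.0525.
x_1 = (3.5282 − 2.5997·(-0.0525) − 0.1857·0.4351)/5.3852 = 0.6655.

x = (0.6655, -0.0525, 0.4351)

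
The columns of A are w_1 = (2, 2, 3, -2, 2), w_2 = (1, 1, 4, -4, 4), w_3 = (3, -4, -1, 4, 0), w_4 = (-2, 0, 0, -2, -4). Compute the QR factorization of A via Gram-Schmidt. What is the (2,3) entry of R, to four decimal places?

r_{23} = -1.4501

w_1 = (2, 2, 3, -2, 2); ‖w_1‖ = 5.0000, so q_1 = (0.4000, 0.4000, 0.6000, -0.4000, 0.4000).
q_1·w_2 = 0.4000·1 + 0.4000·1 + 0.6000·4 + (-0.4000)·(-4) + 0.4000·4 = 6.4000.
u_2 = w_2 − 6.4000·q_1 = (-1.5600, -1.5600, 0.1600, -1.4400, 1.4400).
‖u_2‖ = 3.0067, so q_2 = (-0.5188, -0.5188, 0.0532, -0.4789, 0.4789).
r_{23} = q_2·w_3 = -1.4501.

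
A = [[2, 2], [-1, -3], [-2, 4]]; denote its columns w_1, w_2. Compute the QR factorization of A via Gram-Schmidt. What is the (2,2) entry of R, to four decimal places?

w_1 = (2, -1, -2); ‖w_1‖ = 3.0000, so e_1 = (0.6667, -0.3333, -0.6667).
e_1·w_2 = 0.6667·2 + (-0.3333)·(-3) + (-0.6667)·4 = -0.3333.
u_2 = w_2 + 0.3333·e_1 = (2.2222, -3.1111, 3.7778).
r_{22} = ‖u_2‖ = 5.3748.

r_{22} = 5.3748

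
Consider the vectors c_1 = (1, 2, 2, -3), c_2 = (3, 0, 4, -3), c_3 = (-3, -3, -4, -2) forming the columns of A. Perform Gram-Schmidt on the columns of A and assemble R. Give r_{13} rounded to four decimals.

c_1 = (1, 2, 2, -3); ‖c_1‖ = 4.2426, so e_1 = (0.2357, 0.4714, 0.4714, -0.7071).
r_{13} = e_1·c_3 = -2.5927.

r_{13} = -2.5927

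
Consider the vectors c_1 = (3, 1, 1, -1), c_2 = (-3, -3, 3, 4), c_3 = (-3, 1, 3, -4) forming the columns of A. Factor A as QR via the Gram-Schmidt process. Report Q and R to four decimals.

q_1 = c_1/‖c_1‖ = (3, 1, 1, -1)/3.4641 = (0.8660, 0.2887, 0.2887, -0.2887).
r_{12} = q_1·c_2 = -3.7528.
u_2 = c_2 + 3.7528·q_1 = (0.2500, -1.9167, 4.0833, 2.9167).
‖u_2‖ = 5.3774, so q_2 = (0.0465, -0.3564, 0.7593, 0.5424).
r_{13} = q_1·c_3 = -0.2887; r_{23} = q_2·c_3 = -0.3874.
u_3 = c_3 + 0.2887·q_1 + 0.3874·q_2 = (-2.7320, 0.9452, 3.3775, -3.8732).
‖u_3‖ = 5.8963, so q_3 = (-0.4633, 0.1603, 0.5728, -0.6569).

Q = [[0.8660, 0.0465, -0.4633], [0.2887, -0.3564, 0.1603], [0.2887, 0.7593, 0.5728], [-0.2887, 0.5424, -0.6569]], R = [[3.4641, -3.7528, -0.2887], [0.0000, 5.3774, -0.3874], [0.0000, 0.0000, 5.8963]]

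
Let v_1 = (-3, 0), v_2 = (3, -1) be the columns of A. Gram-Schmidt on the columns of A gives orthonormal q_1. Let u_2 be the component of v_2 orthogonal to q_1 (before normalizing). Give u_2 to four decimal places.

u_2 = (0.0000, -1.0000)

v_1 = (-3, 0); ‖v_1‖ = 3.0000, so q_1 = (-1.0000, 0.0000).
q_1·v_2 = (-1.0000)·3 + 0.0000·(-1) = -3.0000.
u_2 = v_2 + 3.0000·q_1 = (0.0000, -1.0000).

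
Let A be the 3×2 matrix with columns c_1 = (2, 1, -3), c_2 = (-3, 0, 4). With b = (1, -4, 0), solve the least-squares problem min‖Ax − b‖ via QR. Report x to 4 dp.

e_1 = c_1/‖c_1‖ = (2, 1, -3)/3.7417 = (0.5345, 0.2673, -0.8018).
r_{12} = e_1·c_2 = -4.8107.
u_2 = c_2 + 4.8107·e_1 = (-0.4286, 1.2857, 0.1429).
‖u_2‖ = 1.3628, so e_2 = (-0.3145, 0.9435, 0.1048).
Qᵀb = (-0.5345, -4.0883).
Back-substitute: x_2 = -4.0883/1.3628 = -3.0000.
x_1 = (-0.5345 + 4.8107·(-3.0000))/3.7417 = -4.0000.

x = (-4.0000, -3.0000)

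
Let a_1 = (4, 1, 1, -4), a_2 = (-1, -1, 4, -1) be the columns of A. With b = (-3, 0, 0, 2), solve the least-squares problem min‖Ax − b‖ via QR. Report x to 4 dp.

a_1 = (4, 1, 1, -4); ‖a_1‖ = 5.8310, so e_1 = (0.6860, 0.1715, 0.1715, -0.6860).
e_1·a_2 = 0.6860·(-1) + 0.1715·(-1) + 0.1715·4 + (-0.6860)·(-1) = 0.5145.
u_2 = a_2 − 0.5145·e_1 = (-1.3529, -1.0882, 3.9118, -0.6471).
‖u_2‖ = 4.3284, so e_2 = (-0.3126, -0.2514, 0.9037, -0.1495).
Qᵀb = (-3.4300, 0.6387).
Back-substitute: x_2 = 0.6387/4.3284 = 0.1476.
x_1 = (-3.4300 − 0.5145·0.1476)/5.8310 = -0.6013.

x = (-0.6013, 0.1476)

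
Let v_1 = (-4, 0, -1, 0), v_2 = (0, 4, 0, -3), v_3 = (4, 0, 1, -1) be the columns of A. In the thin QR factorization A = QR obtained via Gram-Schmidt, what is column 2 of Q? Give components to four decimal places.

q_2 = (0.0000, 0.8000, 0.0000, -0.6000)

q_1 = v_1/‖v_1‖ = (-4, 0, -1, 0)/4.1231 = (-0.9701, 0.0000, -0.2425, 0.0000).
r_{12} = q_1·v_2 = 0.0000.
u_2 = v_2 + 0.0000·q_1 = (0.0000, 4.0000, 0.0000, -3.0000).
‖u_2‖ = 5.0000, so q_2 = (0.0000, 0.8000, 0.0000, -0.6000).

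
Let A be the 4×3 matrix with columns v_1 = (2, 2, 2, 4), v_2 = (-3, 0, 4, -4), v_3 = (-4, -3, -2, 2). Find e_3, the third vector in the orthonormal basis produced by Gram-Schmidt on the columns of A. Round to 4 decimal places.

v_1 = (2, 2, 2, 4); ‖v_1‖ = 5.2915, so e_1 = (0.3780, 0.3780, 0.3780, 0.7559).
e_1·v_2 = 0.3780·(-3) + 0.3780·0 + 0.3780·4 + 0.7559·(-4) = -2.6458.
u_2 = v_2 + 2.6458·e_1 = (-2.0000, 1.0000, 5.0000, -2.0000).
‖u_2‖ = 5.8310, so e_2 = (-0.3430, 0.1715, 0.8575, -0.3430).
e_1·v_3 = 0.3780·(-4) + 0.3780·(-3) + 0.3780·(-2) + 0.7559·2 = -1.8898; e_2·v_3 = (-0.3430)·(-4) + 0.1715·(-3) + 0.8575·(-2) + (-0.3430)·2 = -1.5435.
u_3 = v_3 + 1.8898·e_1 + 1.5435·e_2 = (-3.8151, -2.0210, 0.0378, 2.8992).
‖u_3‖ = 5.2006, so e_3 = (-0.7336, -0.3886, 0.0073, 0.5575).

e_3 = (-0.7336, -0.3886, 0.0073, 0.5575)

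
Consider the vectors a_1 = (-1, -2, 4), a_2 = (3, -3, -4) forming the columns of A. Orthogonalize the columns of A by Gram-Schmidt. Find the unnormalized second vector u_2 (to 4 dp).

e_1 = a_1/‖a_1‖ = (-1, -2, 4)/4.5826 = (-0.2182, -0.4364, 0.8729).
r_{12} = e_1·a_2 = -2.8368.
u_2 = a_2 + 2.8368·e_1 = (2.3810, -4.2381, -1.5238).

u_2 = (2.3810, -4.2381, -1.5238)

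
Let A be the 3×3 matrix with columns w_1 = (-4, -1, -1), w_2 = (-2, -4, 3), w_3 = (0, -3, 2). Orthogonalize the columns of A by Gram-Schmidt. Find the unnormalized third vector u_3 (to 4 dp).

q_1 = w_1/‖w_1‖ = (-4, -1, -1)/4.2426 = (-0.9428, -0.2357, -0.2357).
r_{12} = q_1·w_2 = 2.1213.
u_2 = w_2 − 2.1213·q_1 = (0.0000, -3.5000, 3.5000).
‖u_2‖ = 4.9497, so q_2 = (0.0000, -0.7071, 0.7071).
r_{13} = q_1·w_3 = 0.2357; r_{23} = q_2·w_3 = 3.5355.
u_3 = w_3 − 0.2357·q_1 − 3.5355·q_2 = (0.2222, -0.4444, -0.4444).

u_3 = (0.2222, -0.4444, -0.4444)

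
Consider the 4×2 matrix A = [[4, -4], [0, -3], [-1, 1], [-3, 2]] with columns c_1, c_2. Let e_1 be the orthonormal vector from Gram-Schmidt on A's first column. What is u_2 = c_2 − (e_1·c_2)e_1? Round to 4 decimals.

u_2 = (-0.4615, -3.0000, 0.1154, -0.6538)

e_1 = c_1/‖c_1‖ = (4, 0, -1, -3)/5.0990 = (0.7845, 0.0000, -0.1961, -0.5883).
r_{12} = e_1·c_2 = -4.5107.
u_2 = c_2 + 4.5107·e_1 = (-0.4615, -3.0000, 0.1154, -0.6538).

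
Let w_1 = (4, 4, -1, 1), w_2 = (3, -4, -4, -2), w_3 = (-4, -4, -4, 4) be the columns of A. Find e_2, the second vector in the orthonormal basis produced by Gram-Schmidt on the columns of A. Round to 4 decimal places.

e_2 = (0.4829, -0.5619, -0.6058, -0.2898)

w_1 = (4, 4, -1, 1); ‖w_1‖ = 5.8310, so e_1 = (0.6860, 0.6860, -0.1715, 0.1715).
e_1·w_2 = 0.6860·3 + 0.6860·(-4) + (-0.1715)·(-4) + 0.1715·(-2) = -0.3430.
u_2 = w_2 + 0.3430·e_1 = (3.2353, -3.7647, -4.0588, -1.9412).
‖u_2‖ = 6.6994, so e_2 = (0.4829, -0.5619, -0.6058, -0.2898).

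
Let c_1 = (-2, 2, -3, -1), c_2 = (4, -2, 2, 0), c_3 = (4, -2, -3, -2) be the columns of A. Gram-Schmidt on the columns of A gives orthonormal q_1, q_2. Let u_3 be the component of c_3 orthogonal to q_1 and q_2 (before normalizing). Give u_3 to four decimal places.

u_3 = (-0.4444, -1.8889, -1.0000, 0.1111)

c_1 = (-2, 2, -3, -1); ‖c_1‖ = 4.2426, so q_1 = (-0.4714, 0.4714, -0.7071, -0.2357).
q_1·c_2 = (-0.4714)·4 + 0.4714·(-2) + (-0.7071)·2 + (-0.2357)·0 = -4.2426.
u_2 = c_2 + 4.2426·q_1 = (2.0000, 0.0000, -1.0000, -1.0000).
‖u_2‖ = 2.4495, so q_2 = (0.8165, 0.0000, -0.4082, -0.4082).
q_1·c_3 = (-0.4714)·4 + 0.4714·(-2) + (-0.7071)·(-3) + (-0.2357)·(-2) = -0.2357; q_2·c_3 = 0.8165·4 + 0.0000·(-2) + (-0.4082)·(-3) + (-0.4082)·(-2) = 5.3072.
u_3 = c_3 + 0.2357·q_1 − 5.3072·q_2 = (-0.4444, -1.8889, -1.0000, 0.1111).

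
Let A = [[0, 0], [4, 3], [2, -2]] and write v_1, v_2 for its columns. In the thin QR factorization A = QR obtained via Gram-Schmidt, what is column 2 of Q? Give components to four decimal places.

v_1 = (0, 4, 2); ‖v_1‖ = 4.4721, so q_1 = (0.0000, 0.8944, 0.4472).
q_1·v_2 = 0.0000·0 + 0.8944·3 + 0.4472·(-2) = 1.7889.
u_2 = v_2 − 1.7889·q_1 = (0.0000, 1.4000, -2.8000).
‖u_2‖ = 3.1305, so q_2 = (0.0000, 0.4472, -0.8944).

q_2 = (0.0000, 0.4472, -0.8944)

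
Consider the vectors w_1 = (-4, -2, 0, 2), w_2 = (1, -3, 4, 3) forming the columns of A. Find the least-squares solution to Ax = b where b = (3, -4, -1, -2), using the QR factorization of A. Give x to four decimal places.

x = (-0.4124, 0.2371)

w_1 = (-4, -2, 0, 2); ‖w_1‖ = 4.8990, so e_1 = (-0.8165, -0.4082, 0.0000, 0.4082).
e_1·w_2 = (-0.8165)·1 + (-0.4082)·(-3) + 0.0000·4 + 0.4082·3 = 1.6330.
u_2 = w_2 − 1.6330·e_1 = (2.3333, -2.3333, 4.0000, 2.3333).
‖u_2‖ = 5.6862, so e_2 = (0.4103, -0.4103, 0.7035, 0.4103).
Qᵀb = (-1.6330, 1.3483).
Back-substitute: x_2 = 1.3483/5.6862 = 0.2371.
x_1 = (-1.6330 − 1.6330·0.2371)/4.8990 = -0.4124.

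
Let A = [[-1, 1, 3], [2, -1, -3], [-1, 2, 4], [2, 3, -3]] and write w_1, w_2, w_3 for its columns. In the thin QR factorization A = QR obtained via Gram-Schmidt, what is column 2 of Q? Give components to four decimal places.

w_1 = (-1, 2, -1, 2); ‖w_1‖ = 3.1623, so e_1 = (-0.3162, 0.6325, -0.3162, 0.6325).
e_1·w_2 = (-0.3162)·1 + 0.6325·(-1) + (-0.3162)·2 + 0.6325·3 = 0.3162.
u_2 = w_2 − 0.3162·e_1 = (1.1000, -1.2000, 2.1000, 2.8000).
‖u_2‖ = 3.8601, so e_2 = (0.2850, -0.3109, 0.5440, 0.7254).

e_2 = (0.2850, -0.3109, 0.5440, 0.7254)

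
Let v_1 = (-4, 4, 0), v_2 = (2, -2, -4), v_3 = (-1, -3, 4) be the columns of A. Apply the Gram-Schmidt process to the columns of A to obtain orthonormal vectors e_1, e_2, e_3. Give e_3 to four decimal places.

v_1 = (-4, 4, 0); ‖v_1‖ = 5.6569, so e_1 = (-0.7071, 0.7071, 0.0000).
e_1·v_2 = (-0.7071)·2 + 0.7071·(-2) + 0.0000·(-4) = -2.8284.
u_2 = v_2 + 2.8284·e_1 = (0.0000, 0.0000, -4.0000).
‖u_2‖ = 4.0000, so e_2 = (0.0000, 0.0000, -1.0000).
e_1·v_3 = (-0.7071)·(-1) + 0.7071·(-3) + 0.0000·4 = -1.4142; e_2·v_3 = 0.0000·(-1) + (0.0000)·(-3) + (-1.0000)·4 = -4.0000.
u_3 = v_3 + 1.4142·e_1 + 4.0000·e_2 = (-2.0000, -2.0000, 0.0000).
‖u_3‖ = 2.8284, so e_3 = (-0.7071, -0.7071, 0.0000).

e_3 = (-0.7071, -0.7071, 0.0000)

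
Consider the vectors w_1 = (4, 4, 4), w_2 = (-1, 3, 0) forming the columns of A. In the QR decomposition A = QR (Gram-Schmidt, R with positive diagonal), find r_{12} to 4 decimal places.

r_{12} = 1.1547

w_1 = (4, 4, 4); ‖w_1‖ = 6.9282, so e_1 = (0.5774, 0.5774, 0.5774).
r_{12} = e_1·w_2 = 1.1547.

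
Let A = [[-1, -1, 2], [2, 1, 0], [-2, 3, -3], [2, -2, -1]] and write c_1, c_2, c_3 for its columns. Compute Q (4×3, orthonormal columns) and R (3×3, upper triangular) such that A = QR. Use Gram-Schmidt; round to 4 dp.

Q = [[-0.2774, -0.4591, 0.3754], [0.5547, 0.6197, 0.4066], [-0.5547, 0.5738, -0.4692], [0.5547, -0.2754, -0.6882]], R = [[3.6056, -1.9415, 0.5547], [0.0000, 3.3512, -2.3642], [0.0000, 0.0000, 2.8465]]

c_1 = (-1, 2, -2, 2); ‖c_1‖ = 3.6056, so e_1 = (-0.2774, 0.5547, -0.5547, 0.5547).
e_1·c_2 = (-0.2774)·(-1) + 0.5547·1 + (-0.5547)·3 + 0.5547·(-2) = -1.9415.
u_2 = c_2 + 1.9415·e_1 = (-1.5385, 2.0769, 1.9231, -0.9231).
‖u_2‖ = 3.3512, so e_2 = (-0.4591, 0.6197, 0.5738, -0.2754).
e_1·c_3 = (-0.2774)·2 + 0.5547·0 + (-0.5547)·(-3) + 0.5547·(-1) = 0.5547; e_2·c_3 = (-0.4591)·2 + 0.6197·0 + 0.5738·(-3) + (-0.2754)·(-1) = -2.3642.
u_3 = c_3 − 0.5547·e_1 + 2.3642·e_2 = (1.0685, 1.1575, -1.3356, -1.9589).
‖u_3‖ = 2.8465, so e_3 = (0.3754, 0.4066, -0.4692, -0.6882).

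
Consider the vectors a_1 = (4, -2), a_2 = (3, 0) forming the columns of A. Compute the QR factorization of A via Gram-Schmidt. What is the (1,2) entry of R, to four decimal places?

a_1 = (4, -2); ‖a_1‖ = 4.4721, so e_1 = (0.8944, -0.4472).
r_{12} = e_1·a_2 = 2.6833.

r_{12} = 2.6833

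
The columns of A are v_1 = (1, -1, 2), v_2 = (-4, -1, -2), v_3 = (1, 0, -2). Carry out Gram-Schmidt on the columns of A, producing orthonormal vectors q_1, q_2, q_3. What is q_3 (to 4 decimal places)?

q_3 = (0.4558, -0.6838, -0.5698)

q_1 = v_1/‖v_1‖ = (1, -1, 2)/2.4495 = (0.4082, -0.4082, 0.8165).
r_{12} = q_1·v_2 = -2.8577.
u_2 = v_2 + 2.8577·q_1 = (-2.8333, -2.1667, 0.3333).
‖u_2‖ = 3.5824, so q_2 = (-0.7909, -0.6048, 0.0930).
r_{13} = q_1·v_3 = -1.2247; r_{23} = q_2·v_3 = -0.9770.
u_3 = v_3 + 1.2247·q_1 + 0.9770·q_2 = (0.7273, -1.0909, -0.9091).
‖u_3‖ = 1.5954, so q_3 = (0.4558, -0.6838, -0.5698).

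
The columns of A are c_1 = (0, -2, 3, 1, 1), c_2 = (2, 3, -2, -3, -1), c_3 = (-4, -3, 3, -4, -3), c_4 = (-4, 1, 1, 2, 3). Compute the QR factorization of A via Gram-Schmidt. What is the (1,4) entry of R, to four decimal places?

q_1 = c_1/‖c_1‖ = (0, -2, 3, 1, 1)/3.8730 = (0.0000, -0.5164, 0.7746, 0.2582, 0.2582).
r_{14} = q_1·c_4 = 1.5492.

r_{14} = 1.5492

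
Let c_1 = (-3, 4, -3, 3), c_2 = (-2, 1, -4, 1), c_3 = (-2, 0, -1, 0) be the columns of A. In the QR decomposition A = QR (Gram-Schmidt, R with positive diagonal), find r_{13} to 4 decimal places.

r_{13} = 1.3725

c_1 = (-3, 4, -3, 3); ‖c_1‖ = 6.5574, so q_1 = (-0.4575, 0.6100, -0.4575, 0.4575).
r_{13} = q_1·c_3 = 1.3725.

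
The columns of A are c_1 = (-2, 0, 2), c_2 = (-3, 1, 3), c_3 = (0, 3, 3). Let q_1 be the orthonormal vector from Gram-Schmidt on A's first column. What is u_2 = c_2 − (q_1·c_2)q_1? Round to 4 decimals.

c_1 = (-2, 0, 2); ‖c_1‖ = 2.8284, so q_1 = (-0.7071, 0.0000, 0.7071).
q_1·c_2 = (-0.7071)·(-3) + 0.0000·1 + 0.7071·3 = 4.2426.
u_2 = c_2 − 4.2426·q_1 = (0.0000, 1.0000, 0.0000).

u_2 = (0.0000, 1.0000, 0.0000)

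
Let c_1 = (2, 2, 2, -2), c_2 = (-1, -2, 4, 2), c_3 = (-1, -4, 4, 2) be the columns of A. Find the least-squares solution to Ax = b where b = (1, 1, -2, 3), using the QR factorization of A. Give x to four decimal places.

x = (-0.6532, 0.9919, -1.0726)

c_1 = (2, 2, 2, -2); ‖c_1‖ = 4.0000, so e_1 = (0.5000, 0.5000, 0.5000, -0.5000).
e_1·c_2 = 0.5000·(-1) + 0.5000·(-2) + 0.5000·4 + (-0.5000)·2 = -0.5000.
u_2 = c_2 + 0.5000·e_1 = (-0.7500, -1.7500, 4.2500, 1.7500).
‖u_2‖ = 4.9749, so e_2 = (-0.1508, -0.3518, 0.8543, 0.3518).
e_1·c_3 = 0.5000·(-1) + 0.5000·(-4) + 0.5000·4 + (-0.5000)·2 = -1.5000; e_2·c_3 = (-0.1508)·(-1) + (-0.3518)·(-4) + 0.8543·4 + 0.3518·2 = 5.6785.
u_3 = c_3 + 1.5000·e_1 − 5.6785·e_2 = (0.6061, -1.2525, -0.1010, -0.7475).
‖u_3‖ = 1.5827, so e_3 = (0.3829, -0.7914, -0.0638, -0.4723).
Qᵀb = (-1.5000, -1.1558, -1.6976).
Back-substitute: x_3 = -1.6976/1.5827 = -1.0726.
x_2 = (-1.1558 − 5.6785·(-1.0726))/4.9749 = 0.9919.
x_1 = (-1.5000 + 0.5000·0.9919 + 1.5000·(-1.0726))/4.0000 = -0.6532.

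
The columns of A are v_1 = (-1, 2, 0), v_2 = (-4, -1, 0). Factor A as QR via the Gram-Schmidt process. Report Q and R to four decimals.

Q = [[-0.4472, -0.8944], [0.8944, -0.4472], [0.0000, 0.0000]], R = [[2.2361, 0.8944], [0.0000, 4.0249]]

v_1 = (-1, 2, 0); ‖v_1‖ = 2.2361, so e_1 = (-0.4472, 0.8944, 0.0000).
e_1·v_2 = (-0.4472)·(-4) + 0.8944·(-1) + 0.0000·0 = 0.8944.
u_2 = v_2 − 0.8944·e_1 = (-3.6000, -1.8000, 0.0000).
‖u_2‖ = 4.0249, so e_2 = (-0.8944, -0.4472, 0.0000).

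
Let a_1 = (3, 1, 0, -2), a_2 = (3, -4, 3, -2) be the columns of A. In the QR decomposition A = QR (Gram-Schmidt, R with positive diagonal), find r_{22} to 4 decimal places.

r_{22} = 5.6758

q_1 = a_1/‖a_1‖ = (3, 1, 0, -2)/3.7417 = (0.8018, 0.2673, 0.0000, -0.5345).
r_{12} = q_1·a_2 = 2.4054.
u_2 = a_2 − 2.4054·q_1 = (1.0714, -4.6429, 3.0000, -0.7143).
r_{22} = ‖u_2‖ = 5.6758.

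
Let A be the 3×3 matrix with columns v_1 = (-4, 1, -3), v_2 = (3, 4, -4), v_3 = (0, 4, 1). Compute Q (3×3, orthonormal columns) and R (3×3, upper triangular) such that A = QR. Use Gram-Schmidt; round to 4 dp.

Q = [[-0.7845, 0.5689, -0.2469], [0.1961, 0.6052, 0.7715], [-0.5883, -0.5568, 0.5864]], R = [[5.0990, 0.7845, 0.1961], [0.0000, 6.3549, 1.8641], [0.0000, 0.0000, 3.6724]]

v_1 = (-4, 1, -3); ‖v_1‖ = 5.0990, so q_1 = (-0.7845, 0.1961, -0.5883).
q_1·v_2 = (-0.7845)·3 + 0.1961·4 + (-0.5883)·(-4) = 0.7845.
u_2 = v_2 − 0.7845·q_1 = (3.6154, 3.8462, -3.5385).
‖u_2‖ = 6.3549, so q_2 = (0.5689, 0.6052, -0.5568).
q_1·v_3 = (-0.7845)·0 + 0.1961·4 + (-0.5883)·1 = 0.1961; q_2·v_3 = 0.5689·0 + 0.6052·4 + (-0.5568)·1 = 1.8641.
u_3 = v_3 − 0.1961·q_1 − 1.8641·q_2 = (-0.9067, 2.8333, 2.1533).
‖u_3‖ = 3.6724, so q_3 = (-0.2469, 0.7715, 0.5864).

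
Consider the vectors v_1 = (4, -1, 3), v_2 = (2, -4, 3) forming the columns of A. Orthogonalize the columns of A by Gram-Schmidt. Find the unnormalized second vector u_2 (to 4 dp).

u_2 = (-1.2308, -3.1923, 0.5769)

q_1 = v_1/‖v_1‖ = (4, -1, 3)/5.0990 = (0.7845, -0.1961, 0.5883).
r_{12} = q_1·v_2 = 4.1184.
u_2 = v_2 − 4.1184·q_1 = (-1.2308, -3.1923, 0.5769).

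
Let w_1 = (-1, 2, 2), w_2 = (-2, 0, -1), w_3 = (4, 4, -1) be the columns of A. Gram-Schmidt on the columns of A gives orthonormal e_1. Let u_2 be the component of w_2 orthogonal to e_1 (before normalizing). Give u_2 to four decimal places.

u_2 = (-2.0000, 0.0000, -1.0000)

w_1 = (-1, 2, 2); ‖w_1‖ = 3.0000, so e_1 = (-0.3333, 0.6667, 0.6667).
e_1·w_2 = (-0.3333)·(-2) + 0.6667·0 + 0.6667·(-1) = 0.0000.
u_2 = w_2 + 0.0000·e_1 = (-2.0000, 0.0000, -1.0000).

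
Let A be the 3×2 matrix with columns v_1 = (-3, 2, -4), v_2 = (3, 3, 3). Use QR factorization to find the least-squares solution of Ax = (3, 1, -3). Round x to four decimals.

q_1 = v_1/‖v_1‖ = (-3, 2, -4)/5.3852 = (-0.5571, 0.3714, -0.7428).
r_{12} = q_1·v_2 = -2.7854.
u_2 = v_2 + 2.7854·q_1 = (1.4483, 4.0345, 0.9310).
‖u_2‖ = 4.3865, so q_2 = (0.3302, 0.9197, 0.2122).
Qᵀb = (0.9285, 1.2735).
Back-substitute: x_2 = 1.2735/4.3865 = 0.2903.
x_1 = (0.9285 + 2.7854·0.2903)/5.3852 = 0.3226.

x = (0.3226, 0.2903)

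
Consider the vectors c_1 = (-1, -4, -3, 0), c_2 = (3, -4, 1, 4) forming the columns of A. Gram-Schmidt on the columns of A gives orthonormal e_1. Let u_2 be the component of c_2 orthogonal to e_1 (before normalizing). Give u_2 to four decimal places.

e_1 = c_1/‖c_1‖ = (-1, -4, -3, 0)/5.0990 = (-0.1961, -0.7845, -0.5883, 0.0000).
r_{12} = e_1·c_2 = 1.9612.
u_2 = c_2 − 1.9612·e_1 = (3.3846, -2.4615, 2.1538, 4.0000).

u_2 = (3.3846, -2.4615, 2.1538, 4.0000)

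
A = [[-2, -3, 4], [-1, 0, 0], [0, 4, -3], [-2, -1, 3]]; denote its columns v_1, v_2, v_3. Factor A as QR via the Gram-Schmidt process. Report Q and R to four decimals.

Q = [[-0.6667, -0.2812, -0.0528], [-0.3333, 0.2045, -0.8680], [0.0000, 0.9204, 0.0821], [-0.6667, 0.1790, 0.4868]], R = [[3.0000, 2.6667, -4.6667], [0.0000, 4.3461, -3.3491], [0.0000, 0.0000, 1.0029]]

v_1 = (-2, -1, 0, -2); ‖v_1‖ = 3.0000, so e_1 = (-0.6667, -0.3333, 0.0000, -0.6667).
e_1·v_2 = (-0.6667)·(-3) + (-0.3333)·0 + 0.0000·4 + (-0.6667)·(-1) = 2.6667.
u_2 = v_2 − 2.6667·e_1 = (-1.2222, 0.8889, 4.0000, 0.7778).
‖u_2‖ = 4.3461, so e_2 = (-0.2812, 0.2045, 0.9204, 0.1790).
e_1·v_3 = (-0.6667)·4 + (-0.3333)·0 + 0.0000·(-3) + (-0.6667)·3 = -4.6667; e_2·v_3 = (-0.2812)·4 + 0.2045·0 + 0.9204·(-3) + 0.1790·3 = -3.3491.
u_3 = v_3 + 4.6667·e_1 + 3.3491·e_2 = (-0.0529, -0.8706, 0.0824, 0.4882).
‖u_3‖ = 1.0029, so e_3 = (-0.0528, -0.8680, 0.0821, 0.4868).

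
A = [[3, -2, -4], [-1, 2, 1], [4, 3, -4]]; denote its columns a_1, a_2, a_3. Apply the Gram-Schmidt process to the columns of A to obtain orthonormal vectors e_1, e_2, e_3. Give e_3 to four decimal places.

e_3 = (-0.5330, -0.8237, 0.1938)

a_1 = (3, -1, 4); ‖a_1‖ = 5.0990, so e_1 = (0.5883, -0.1961, 0.7845).
e_1·a_2 = 0.5883·(-2) + (-0.1961)·2 + 0.7845·3 = 0.7845.
u_2 = a_2 − 0.7845·e_1 = (-2.4615, 2.1538, 2.3846).
‖u_2‖ = 4.0478, so e_2 = (-0.6081, 0.5321, 0.5891).
e_1·a_3 = 0.5883·(-4) + (-0.1961)·1 + 0.7845·(-4) = -5.6874; e_2·a_3 = (-0.6081)·(-4) + 0.5321·1 + 0.5891·(-4) = 0.6081.
u_3 = a_3 + 5.6874·e_1 − 0.6081·e_2 = (-0.2840, -0.4390, 0.1033).
‖u_3‖ = 0.5330, so e_3 = (-0.5330, -0.8237, 0.1938).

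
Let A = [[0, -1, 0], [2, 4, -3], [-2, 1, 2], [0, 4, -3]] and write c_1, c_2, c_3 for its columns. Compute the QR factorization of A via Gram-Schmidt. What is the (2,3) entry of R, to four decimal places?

r_{23} = -2.6697

c_1 = (0, 2, -2, 0); ‖c_1‖ = 2.8284, so q_1 = (0.0000, 0.7071, -0.7071, 0.0000).
q_1·c_2 = 0.0000·(-1) + 0.7071·4 + (-0.7071)·1 + 0.0000·4 = 2.1213.
u_2 = c_2 − 2.1213·q_1 = (-1.0000, 2.5000, 2.5000, 4.0000).
‖u_2‖ = 5.4314, so q_2 = (-0.1841, 0.4603, 0.4603, 0.7365).
r_{23} = q_2·c_3 = -2.6697.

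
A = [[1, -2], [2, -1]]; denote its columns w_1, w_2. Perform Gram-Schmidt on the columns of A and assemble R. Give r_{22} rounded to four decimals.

w_1 = (1, 2); ‖w_1‖ = 2.2361, so e_1 = (0.4472, 0.8944).
e_1·w_2 = 0.4472·(-2) + 0.8944·(-1) = -1.7889.
u_2 = w_2 + 1.7889·e_1 = (-1.2000, 0.6000).
r_{22} = ‖u_2‖ = 1.3416.

r_{22} = 1.3416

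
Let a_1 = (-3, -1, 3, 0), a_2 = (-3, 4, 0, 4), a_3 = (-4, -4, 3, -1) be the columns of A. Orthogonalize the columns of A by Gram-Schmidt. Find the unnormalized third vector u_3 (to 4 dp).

u_3 = (-0.8647, -1.1180, -1.2374, 0.4695)

a_1 = (-3, -1, 3, 0); ‖a_1‖ = 4.3589, so q_1 = (-0.6882, -0.2294, 0.6882, 0.0000).
q_1·a_2 = (-0.6882)·(-3) + (-0.2294)·4 + 0.6882·0 + 0.0000·4 = 1.1471.
u_2 = a_2 − 1.1471·q_1 = (-2.2105, 4.2632, -0.7895, 4.0000).
‖u_2‖ = 6.2995, so q_2 = (-0.3509, 0.6767, -0.1253, 0.6350).
q_1·a_3 = (-0.6882)·(-4) + (-0.2294)·(-4) + 0.6882·3 + 0.0000·(-1) = 5.7354; q_2·a_3 = (-0.3509)·(-4) + 0.6767·(-4) + (-0.1253)·3 + 0.6350·(-1) = -2.3143.
u_3 = a_3 − 5.7354·q_1 + 2.3143·q_2 = (-0.8647, -1.1180, -1.2374, 0.4695).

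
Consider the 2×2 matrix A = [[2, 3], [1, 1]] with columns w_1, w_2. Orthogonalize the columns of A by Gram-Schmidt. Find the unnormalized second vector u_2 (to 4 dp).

w_1 = (2, 1); ‖w_1‖ = 2.2361, so q_1 = (0.8944, 0.4472).
q_1·w_2 = 0.8944·3 + 0.4472·1 = 3.1305.
u_2 = w_2 − 3.1305·q_1 = (0.2000, -0.4000).

u_2 = (0.2000, -0.4000)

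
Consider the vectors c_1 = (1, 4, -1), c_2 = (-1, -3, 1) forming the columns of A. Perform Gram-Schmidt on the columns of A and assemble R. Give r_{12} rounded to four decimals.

c_1 = (1, 4, -1); ‖c_1‖ = 4.2426, so e_1 = (0.2357, 0.9428, -0.2357).
r_{12} = e_1·c_2 = -3.2998.

r_{12} = -3.2998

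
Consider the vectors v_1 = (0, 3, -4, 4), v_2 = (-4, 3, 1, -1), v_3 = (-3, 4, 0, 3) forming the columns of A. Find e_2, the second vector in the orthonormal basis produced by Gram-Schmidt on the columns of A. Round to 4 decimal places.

e_2 = (-0.7701, 0.5635, 0.2113, -0.2113)

v_1 = (0, 3, -4, 4); ‖v_1‖ = 6.4031, so e_1 = (0.0000, 0.4685, -0.6247, 0.6247).
e_1·v_2 = 0.0000·(-4) + 0.4685·3 + (-0.6247)·1 + 0.6247·(-1) = 0.1562.
u_2 = v_2 − 0.1562·e_1 = (-4.0000, 2.9268, 1.0976, -1.0976).
‖u_2‖ = 5.1938, so e_2 = (-0.7701, 0.5635, 0.2113, -0.2113).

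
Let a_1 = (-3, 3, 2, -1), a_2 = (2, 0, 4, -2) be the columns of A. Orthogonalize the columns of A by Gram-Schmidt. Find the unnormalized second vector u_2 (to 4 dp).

a_1 = (-3, 3, 2, -1); ‖a_1‖ = 4.7958, so q_1 = (-0.6255, 0.6255, 0.4170, -0.2085).
q_1·a_2 = (-0.6255)·2 + 0.6255·0 + 0.4170·4 + (-0.2085)·(-2) = 0.8341.
u_2 = a_2 − 0.8341·q_1 = (2.5217, -0.5217, 3.6522, -1.8261).

u_2 = (2.5217, -0.5217, 3.6522, -1.8261)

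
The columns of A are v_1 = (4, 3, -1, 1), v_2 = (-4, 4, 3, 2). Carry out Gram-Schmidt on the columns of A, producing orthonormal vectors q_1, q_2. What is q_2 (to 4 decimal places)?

v_1 = (4, 3, -1, 1); ‖v_1‖ = 5.1962, so q_1 = (0.7698, 0.5774, -0.1925, 0.1925).
q_1·v_2 = 0.7698·(-4) + 0.5774·4 + (-0.1925)·3 + 0.1925·2 = -0.9623.
u_2 = v_2 + 0.9623·q_1 = (-3.2593, 4.5556, 2.8148, 2.1852).
‖u_2‖ = 6.6388, so q_2 = (-0.4909, 0.6862, 0.4240, 0.3292).

q_2 = (-0.4909, 0.6862, 0.4240, 0.3292)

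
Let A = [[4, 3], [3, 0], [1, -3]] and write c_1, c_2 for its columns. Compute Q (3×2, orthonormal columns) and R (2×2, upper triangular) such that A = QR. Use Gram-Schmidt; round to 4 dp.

Q = [[0.7845, 0.4187], [0.5883, -0.2692], [0.1961, -0.8673]], R = [[5.0990, 1.7650], [0.0000, 3.8581]]

c_1 = (4, 3, 1); ‖c_1‖ = 5.0990, so q_1 = (0.7845, 0.5883, 0.1961).
q_1·c_2 = 0.7845·3 + 0.5883·0 + 0.1961·(-3) = 1.7650.
u_2 = c_2 − 1.7650·q_1 = (1.6154, -1.0385, -3.3462).
‖u_2‖ = 3.8581, so q_2 = (0.4187, -0.2692, -0.8673).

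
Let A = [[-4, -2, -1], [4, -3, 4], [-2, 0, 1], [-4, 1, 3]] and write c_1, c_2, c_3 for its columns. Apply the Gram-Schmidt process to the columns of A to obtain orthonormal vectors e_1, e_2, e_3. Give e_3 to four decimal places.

e_3 = (-0.3685, 0.4967, 0.2241, 0.7532)

c_1 = (-4, 4, -2, -4); ‖c_1‖ = 7.2111, so e_1 = (-0.5547, 0.5547, -0.2774, -0.5547).
e_1·c_2 = (-0.5547)·(-2) + 0.5547·(-3) + (-0.2774)·0 + (-0.5547)·1 = -1.1094.
u_2 = c_2 + 1.1094·e_1 = (-2.6154, -2.3846, -0.3077, 0.3846).
‖u_2‖ = 3.5734, so e_2 = (-0.7319, -0.6673, -0.0861, 0.1076).
e_1·c_3 = (-0.5547)·(-1) + 0.5547·4 + (-0.2774)·1 + (-0.5547)·3 = 0.8321; e_2·c_3 = (-0.7319)·(-1) + (-0.6673)·4 + (-0.0861)·1 + 0.1076·3 = -1.7006.
u_3 = c_3 − 0.8321·e_1 + 1.7006·e_2 = (-1.7831, 2.4036, 1.0843, 3.6446).
‖u_3‖ = 4.8390, so e_3 = (-0.3685, 0.4967, 0.2241, 0.7532).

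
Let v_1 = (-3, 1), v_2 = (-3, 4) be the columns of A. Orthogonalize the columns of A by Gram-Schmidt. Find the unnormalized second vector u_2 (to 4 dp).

u_2 = (0.9000, 2.7000)

q_1 = v_1/‖v_1‖ = (-3, 1)/3.1623 = (-0.9487, 0.3162).
r_{12} = q_1·v_2 = 4.1110.
u_2 = v_2 − 4.1110·q_1 = (0.9000, 2.7000).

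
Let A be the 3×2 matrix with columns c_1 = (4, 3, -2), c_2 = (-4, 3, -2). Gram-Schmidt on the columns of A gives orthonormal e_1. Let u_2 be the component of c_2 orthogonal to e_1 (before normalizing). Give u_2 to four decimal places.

e_1 = c_1/‖c_1‖ = (4, 3, -2)/5.3852 = (0.7428, 0.5571, -0.3714).
r_{12} = e_1·c_2 = -0.5571.
u_2 = c_2 + 0.5571·e_1 = (-3.5862, 3.3103, -2.2069).

u_2 = (-3.5862, 3.3103, -2.2069)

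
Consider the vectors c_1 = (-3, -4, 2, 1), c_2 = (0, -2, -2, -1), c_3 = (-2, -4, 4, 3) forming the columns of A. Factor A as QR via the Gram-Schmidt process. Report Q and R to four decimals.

Q = [[-0.5477, 0.1017, 0.7459], [-0.7303, -0.5425, -0.3729], [0.3651, -0.7459, 0.1017], [0.1826, -0.3729, 0.5425]], R = [[5.4772, 0.5477, 6.0249], [0.0000, 2.9496, -2.1359], [0.0000, 0.0000, 2.0342]]

c_1 = (-3, -4, 2, 1); ‖c_1‖ = 5.4772, so e_1 = (-0.5477, -0.7303, 0.3651, 0.1826).
e_1·c_2 = (-0.5477)·0 + (-0.7303)·(-2) + 0.3651·(-2) + 0.1826·(-1) = 0.5477.
u_2 = c_2 − 0.5477·e_1 = (0.3000, -1.6000, -2.2000, -1.1000).
‖u_2‖ = 2.9496, so e_2 = (0.1017, -0.5425, -0.7459, -0.3729).
e_1·c_3 = (-0.5477)·(-2) + (-0.7303)·(-4) + 0.3651·4 + 0.1826·3 = 6.0249; e_2·c_3 = 0.1017·(-2) + (-0.5425)·(-4) + (-0.7459)·4 + (-0.3729)·3 = -2.1359.
u_3 = c_3 − 6.0249·e_1 + 2.1359·e_2 = (1.5172, -0.7586, 0.2069, 1.1034).
‖u_3‖ = 2.0342, so e_3 = (0.7459, -0.3729, 0.1017, 0.5425).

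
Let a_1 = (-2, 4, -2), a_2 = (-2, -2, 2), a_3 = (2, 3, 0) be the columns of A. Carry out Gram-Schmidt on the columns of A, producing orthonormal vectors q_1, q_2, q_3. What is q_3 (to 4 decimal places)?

q_1 = a_1/‖a_1‖ = (-2, 4, -2)/4.8990 = (-0.4082, 0.8165, -0.4082).
r_{12} = q_1·a_2 = -1.6330.
u_2 = a_2 + 1.6330·q_1 = (-2.6667, -0.6667, 1.3333).
‖u_2‖ = 3.0551, so q_2 = (-0.8729, -0.2182, 0.4364).
r_{13} = q_1·a_3 = 1.6330; r_{23} = q_2·a_3 = -2.4004.
u_3 = a_3 − 1.6330·q_1 + 2.4004·q_2 = (0.5714, 1.1429, 1.7143).
‖u_3‖ = 2.1381, so q_3 = (0.2673, 0.5345, 0.8018).

q_3 = (0.2673, 0.5345, 0.8018)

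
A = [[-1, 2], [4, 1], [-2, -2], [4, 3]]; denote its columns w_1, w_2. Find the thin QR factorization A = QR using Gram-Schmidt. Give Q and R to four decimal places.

w_1 = (-1, 4, -2, 4); ‖w_1‖ = 6.0828, so q_1 = (-0.1644, 0.6576, -0.3288, 0.6576).
q_1·w_2 = (-0.1644)·2 + 0.6576·1 + (-0.3288)·(-2) + 0.6576·3 = 2.9592.
u_2 = w_2 − 2.9592·q_1 = (2.4865, -0.9459, -1.0270, 1.0541).
‖u_2‖ = 3.0403, so q_2 = (0.8179, -0.3111, -0.3378, 0.3467).

Q = [[-0.1644, 0.8179], [0.6576, -0.3111], [-0.3288, -0.3378], [0.6576, 0.3467]], R = [[6.0828, 2.9592], [0.0000, 3.0403]]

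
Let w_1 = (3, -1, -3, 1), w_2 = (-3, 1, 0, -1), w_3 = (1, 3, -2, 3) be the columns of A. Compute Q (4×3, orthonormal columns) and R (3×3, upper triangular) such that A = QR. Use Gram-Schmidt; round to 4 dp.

w_1 = (3, -1, -3, 1); ‖w_1‖ = 4.4721, so q_1 = (0.6708, -0.2236, -0.6708, 0.2236).
q_1·w_2 = 0.6708·(-3) + (-0.2236)·1 + (-0.6708)·0 + 0.2236·(-1) = -2.4597.
u_2 = w_2 + 2.4597·q_1 = (-1.3500, 0.4500, -1.6500, -0.4500).
‖u_2‖ = 2.2249, so q_2 = (-0.6068, 0.2023, -0.7416, -0.2023).
q_1·w_3 = 0.6708·1 + (-0.2236)·3 + (-0.6708)·(-2) + 0.2236·3 = 2.0125; q_2·w_3 = (-0.6068)·1 + 0.2023·3 + (-0.7416)·(-2) + (-0.2023)·3 = 0.8765.
u_3 = w_3 − 2.0125·q_1 − 0.8765·q_2 = (0.1818, 3.2727, 0.0000, 2.7273).
‖u_3‖ = 4.2640, so q_3 = (0.0426, 0.7675, 0.0000, 0.6396).

Q = [[0.6708, -0.6068, 0.0426], [-0.2236, 0.2023, 0.7675], [-0.6708, -0.7416, 0.0000], [0.2236, -0.2023, 0.6396]], R = [[4.4721, -2.4597, 2.0125], [0.0000, 2.2249, 0.8765], [0.0000, 0.0000, 4.2640]]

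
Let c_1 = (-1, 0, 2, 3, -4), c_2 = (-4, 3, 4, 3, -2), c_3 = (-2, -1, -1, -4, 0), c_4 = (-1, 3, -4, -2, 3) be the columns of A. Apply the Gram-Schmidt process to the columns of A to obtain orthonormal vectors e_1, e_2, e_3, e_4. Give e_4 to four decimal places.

e_1 = c_1/‖c_1‖ = (-1, 0, 2, 3, -4)/5.4772 = (-0.1826, 0.0000, 0.3651, 0.5477, -0.7303).
r_{12} = e_1·c_2 = 5.2947.
u_2 = c_2 − 5.2947·e_1 = (-3.0333, 3.0000, 2.0667, 0.1000, 1.8667).
‖u_2‖ = 5.0957, so e_2 = (-0.5953, 0.5887, 0.4056, 0.0196, 0.3663).
r_{13} = e_1·c_3 = -2.1909; r_{23} = e_2·c_3 = 0.1177.
u_3 = c_3 + 2.1909·e_1 − 0.1177·e_2 = (-2.3299, -1.0693, -0.2478, -2.8023, -1.6431).
‖u_3‖ = 4.1456, so e_3 = (-0.5620, -0.2579, -0.0598, -0.6760, -0.3964).
r_{14} = e_1·c_4 = -4.5644; r_{24} = e_2·c_4 = 1.7989; r_{34} = e_3·c_4 = 0.1901.
u_4 = c_4 + 4.5644·e_1 − 1.7989·e_2 − 0.1901·e_3 = (-0.6557, 1.9900, -3.0515, 0.5932, -0.9169).
‖u_4‖ = 3.8593, so e_4 = (-0.1699, 0.5156, -0.7907, 0.1537, -0.2376).

e_4 = (-0.1699, 0.5156, -0.7907, 0.1537, -0.2376)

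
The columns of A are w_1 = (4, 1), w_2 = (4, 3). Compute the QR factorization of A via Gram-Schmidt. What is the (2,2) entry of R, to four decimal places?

w_1 = (4, 1); ‖w_1‖ = 4.1231, so e_1 = (0.9701, 0.2425).
e_1·w_2 = 0.9701·4 + 0.2425·3 = 4.6082.
u_2 = w_2 − 4.6082·e_1 = (-0.4706, 1.8824).
r_{22} = ‖u_2‖ = 1.9403.

r_{22} = 1.9403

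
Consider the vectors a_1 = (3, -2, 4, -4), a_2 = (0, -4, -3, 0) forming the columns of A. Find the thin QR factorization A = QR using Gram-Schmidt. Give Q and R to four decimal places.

Q = [[0.4472, 0.0537], [-0.2981, -0.8416], [0.5963, -0.5327], [-0.5963, -0.0716]], R = [[6.7082, -0.5963], [0.0000, 4.9643]]

a_1 = (3, -2, 4, -4); ‖a_1‖ = 6.7082, so q_1 = (0.4472, -0.2981, 0.5963, -0.5963).
q_1·a_2 = 0.4472·0 + (-0.2981)·(-4) + 0.5963·(-3) + (-0.5963)·0 = -0.5963.
u_2 = a_2 + 0.5963·q_1 = (0.2667, -4.1778, -2.6444, -0.3556).
‖u_2‖ = 4.9643, so q_2 = (0.0537, -0.8416, -0.5327, -0.0716).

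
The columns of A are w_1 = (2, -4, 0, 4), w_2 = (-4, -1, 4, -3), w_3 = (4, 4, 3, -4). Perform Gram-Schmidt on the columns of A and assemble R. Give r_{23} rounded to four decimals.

w_1 = (2, -4, 0, 4); ‖w_1‖ = 6.0000, so e_1 = (0.3333, -0.6667, 0.0000, 0.6667).
e_1·w_2 = 0.3333·(-4) + (-0.6667)·(-1) + 0.0000·4 + 0.6667·(-3) = -2.6667.
u_2 = w_2 + 2.6667·e_1 = (-3.1111, -2.7778, 4.0000, -1.2222).
‖u_2‖ = 5.9067, so e_2 = (-0.5267, -0.4703, 0.6772, -0.2069).
r_{23} = e_2·w_3 = -1.1287.

r_{23} = -1.1287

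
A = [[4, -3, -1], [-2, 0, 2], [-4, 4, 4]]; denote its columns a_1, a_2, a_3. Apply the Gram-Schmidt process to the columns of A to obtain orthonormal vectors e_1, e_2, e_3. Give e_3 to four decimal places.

e_3 = (0.7428, 0.3714, 0.5571)

a_1 = (4, -2, -4); ‖a_1‖ = 6.0000, so e_1 = (0.6667, -0.3333, -0.6667).
e_1·a_2 = 0.6667·(-3) + (-0.3333)·0 + (-0.6667)·4 = -4.6667.
u_2 = a_2 + 4.6667·e_1 = (0.1111, -1.5556, 0.8889).
‖u_2‖ = 1.7951, so e_2 = (0.0619, -0.8666, 0.4952).
e_1·a_3 = 0.6667·(-1) + (-0.3333)·2 + (-0.6667)·4 = -4.0000; e_2·a_3 = 0.0619·(-1) + (-0.8666)·2 + 0.4952·4 = 0.1857.
u_3 = a_3 + 4.0000·e_1 − 0.1857·e_2 = (1.6552, 0.8276, 1.2414).
‖u_3‖ = 2.2283, so e_3 = (0.7428, 0.3714, 0.5571).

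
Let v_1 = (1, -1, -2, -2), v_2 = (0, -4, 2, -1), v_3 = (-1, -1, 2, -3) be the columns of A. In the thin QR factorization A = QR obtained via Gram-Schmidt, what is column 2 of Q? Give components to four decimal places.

q_2 = (-0.0441, -0.8372, 0.5288, -0.1322)

v_1 = (1, -1, -2, -2); ‖v_1‖ = 3.1623, so q_1 = (0.3162, -0.3162, -0.6325, -0.6325).
q_1·v_2 = 0.3162·0 + (-0.3162)·(-4) + (-0.6325)·2 + (-0.6325)·(-1) = 0.6325.
u_2 = v_2 − 0.6325·q_1 = (-0.2000, -3.8000, 2.4000, -0.6000).
‖u_2‖ = 4.5387, so q_2 = (-0.0441, -0.8372, 0.5288, -0.1322).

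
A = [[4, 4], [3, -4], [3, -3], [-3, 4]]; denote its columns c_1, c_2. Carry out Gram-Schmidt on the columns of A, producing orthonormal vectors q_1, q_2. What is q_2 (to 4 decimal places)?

q_2 = (0.7871, -0.3968, -0.2558, 0.3968)

c_1 = (4, 3, 3, -3); ‖c_1‖ = 6.5574, so q_1 = (0.6100, 0.4575, 0.4575, -0.4575).
q_1·c_2 = 0.6100·4 + 0.4575·(-4) + 0.4575·(-3) + (-0.4575)·4 = -2.5925.
u_2 = c_2 + 2.5925·q_1 = (5.5814, -2.8140, -1.8140, 2.8140).
‖u_2‖ = 7.0908, so q_2 = (0.7871, -0.3968, -0.2558, 0.3968).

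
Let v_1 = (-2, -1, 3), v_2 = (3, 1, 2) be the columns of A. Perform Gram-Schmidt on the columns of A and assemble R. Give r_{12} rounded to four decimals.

r_{12} = -0.2673

e_1 = v_1/‖v_1‖ = (-2, -1, 3)/3.7417 = (-0.5345, -0.2673, 0.8018).
r_{12} = e_1·v_2 = -0.2673.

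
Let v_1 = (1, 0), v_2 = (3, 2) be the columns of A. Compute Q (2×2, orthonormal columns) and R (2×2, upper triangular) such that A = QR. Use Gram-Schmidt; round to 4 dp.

q_1 = v_1/‖v_1‖ = (1, 0)/1.0000 = (1.0000, 0.0000).
r_{12} = q_1·v_2 = 3.0000.
u_2 = v_2 − 3.0000·q_1 = (0.0000, 2.0000).
‖u_2‖ = 2.0000, so q_2 = (0.0000, 1.0000).

Q = [[1.0000, 0.0000], [0.0000, 1.0000]], R = [[1.0000, 3.0000], [0.0000, 2.0000]]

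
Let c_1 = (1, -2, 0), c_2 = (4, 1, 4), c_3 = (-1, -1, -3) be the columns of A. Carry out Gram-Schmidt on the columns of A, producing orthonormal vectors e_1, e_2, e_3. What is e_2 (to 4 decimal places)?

c_1 = (1, -2, 0); ‖c_1‖ = 2.2361, so e_1 = (0.4472, -0.8944, 0.0000).
e_1·c_2 = 0.4472·4 + (-0.8944)·1 + 0.0000·4 = 0.8944.
u_2 = c_2 − 0.8944·e_1 = (3.6000, 1.8000, 4.0000).
‖u_2‖ = 5.6745, so e_2 = (0.6344, 0.3172, 0.7049).

e_2 = (0.6344, 0.3172, 0.7049)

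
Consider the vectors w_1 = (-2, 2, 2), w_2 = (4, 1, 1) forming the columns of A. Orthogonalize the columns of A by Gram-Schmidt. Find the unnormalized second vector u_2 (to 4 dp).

w_1 = (-2, 2, 2); ‖w_1‖ = 3.4641, so e_1 = (-0.5774, 0.5774, 0.5774).
e_1·w_2 = (-0.5774)·4 + 0.5774·1 + 0.5774·1 = -1.1547.
u_2 = w_2 + 1.1547·e_1 = (3.3333, 1.6667, 1.6667).

u_2 = (3.3333, 1.6667, 1.6667)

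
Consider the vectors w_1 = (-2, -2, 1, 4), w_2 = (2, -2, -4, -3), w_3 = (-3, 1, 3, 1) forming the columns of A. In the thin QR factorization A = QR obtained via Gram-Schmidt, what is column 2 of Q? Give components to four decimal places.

w_1 = (-2, -2, 1, 4); ‖w_1‖ = 5.0000, so e_1 = (-0.4000, -0.4000, 0.2000, 0.8000).
e_1·w_2 = (-0.4000)·2 + (-0.4000)·(-2) + 0.2000·(-4) + 0.8000·(-3) = -3.2000.
u_2 = w_2 + 3.2000·e_1 = (0.7200, -3.2800, -3.3600, -0.4400).
‖u_2‖ = 4.7707, so e_2 = (0.1509, -0.6875, -0.7043, -0.0922).

e_2 = (0.1509, -0.6875, -0.7043, -0.0922)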